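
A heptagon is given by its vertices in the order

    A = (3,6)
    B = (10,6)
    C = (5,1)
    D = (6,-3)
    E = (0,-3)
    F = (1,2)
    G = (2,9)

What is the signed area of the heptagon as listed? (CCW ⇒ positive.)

Apply the shoelace (surveyor's) formula: 2A = Σ (x_i·y_{i+1} − x_{i+1}·y_i), indices taken mod 7.
Cross-terms: -42, -20, -21, -18, 3, 5, -15  ⇒  Σ = -108
Signed area = Σ/2 = -54 (negative ⇒ clockwise traversal).

-54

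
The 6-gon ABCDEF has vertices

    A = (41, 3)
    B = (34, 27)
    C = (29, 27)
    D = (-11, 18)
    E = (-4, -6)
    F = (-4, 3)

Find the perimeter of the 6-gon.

|AB| = √((-7)² + (24)²) = √625 = 25
|BC| = √((-5)² + (0)²) = √25 = 5
|CD| = √((-40)² + (-9)²) = √1681 = 41
|DE| = √((7)² + (-24)²) = √625 = 25
|EF| = √((0)² + (9)²) = √81 = 9
|FA| = √((45)² + (0)²) = √2025 = 45
Perimeter = 25 + 5 + 41 + 25 + 9 + 45 = 150.

150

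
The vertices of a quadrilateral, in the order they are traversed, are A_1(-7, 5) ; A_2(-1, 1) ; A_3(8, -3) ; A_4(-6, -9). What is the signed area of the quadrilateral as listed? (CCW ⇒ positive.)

-95

Apply the surveyor's formula: 2A = Σ (x_i·y_{i+1} − x_{i+1}·y_i), indices taken mod 4.
Cross-terms: -2, -5, -90, -93  ⇒  Σ = -190
Signed area = Σ/2 = -95 (negative ⇒ clockwise traversal).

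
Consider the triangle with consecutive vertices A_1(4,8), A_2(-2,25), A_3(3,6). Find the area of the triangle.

Apply the shoelace (surveyor's) formula: 2A = Σ (x_i·y_{i+1} − x_{i+1}·y_i), indices taken mod 3.
Σ = (116) + (-87) + (0) = 29
Area = |Σ|/2 = 14.5.

14.5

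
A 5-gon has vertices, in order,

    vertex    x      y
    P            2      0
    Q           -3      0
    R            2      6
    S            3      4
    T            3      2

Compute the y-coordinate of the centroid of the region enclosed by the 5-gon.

42/19

Apply the shoelace (surveyor's) formula. First the cross-terms c_i = x_i·y_{i+1} − x_{i+1}·y_i:
  0, -18, -10, -6, -4  ⇒  2A = -38, A = -19.
Then Σ (y_i + y_{i+1})·c_i = -252, so ȳ = -252 / (6·(-19)) = 42/19.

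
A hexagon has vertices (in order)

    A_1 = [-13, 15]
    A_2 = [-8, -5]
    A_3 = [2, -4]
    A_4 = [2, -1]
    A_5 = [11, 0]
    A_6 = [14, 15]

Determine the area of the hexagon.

Apply the shoelace formula: 2A = Σ (x_i·y_{i+1} − x_{i+1}·y_i), indices taken mod 6.
Cross-terms: 185, 42, 6, 11, 165, 405  ⇒  Σ = 814
Area = |Σ|/2 = 407.

407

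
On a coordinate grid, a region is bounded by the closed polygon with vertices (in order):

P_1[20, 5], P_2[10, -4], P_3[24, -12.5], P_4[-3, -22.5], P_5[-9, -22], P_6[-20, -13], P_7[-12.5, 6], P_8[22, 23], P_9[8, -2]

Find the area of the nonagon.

Σ = (-130) + (-29) + (-577.5) + (-136.5) + (-323) + (-282.5) + (-419.5) + (-228) + (80) = -2046
Area = |Σ|/2 = 1023.

1023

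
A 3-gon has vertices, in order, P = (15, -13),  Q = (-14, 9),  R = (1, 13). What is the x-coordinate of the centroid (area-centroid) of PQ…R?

Apply the shoelace formula. First the cross-terms c_i = x_i·y_{i+1} − x_{i+1}·y_i:
  -47, -191, -208  ⇒  2A = -446, A = -223.
Then Σ (x_i + x_{i+1})·c_i = -892, so x̄ = -892 / (6·(-223)) = 2/3.

2/3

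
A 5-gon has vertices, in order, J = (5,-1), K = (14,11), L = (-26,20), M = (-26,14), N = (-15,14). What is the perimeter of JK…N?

98

|JK| = √((9)² + (12)²) = √225 = 15
|KL| = √((-40)² + (9)²) = √1681 = 41
|LM| = √((0)² + (-6)²) = √36 = 6
|MN| = √((11)² + (0)²) = √121 = 11
|NJ| = √((20)² + (-15)²) = √625 = 25
Perimeter = 15 + 41 + 6 + 11 + 25 = 98.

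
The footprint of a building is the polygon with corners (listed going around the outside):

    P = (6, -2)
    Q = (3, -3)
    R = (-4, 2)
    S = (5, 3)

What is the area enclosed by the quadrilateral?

Apply the shoelace (surveyor's) formula: 2A = Σ (x_i·y_{i+1} − x_{i+1}·y_i), indices taken mod 4.
Cross-terms: -12, -6, -22, -28  ⇒  Σ = -68
Area = |Σ|/2 = 34.

34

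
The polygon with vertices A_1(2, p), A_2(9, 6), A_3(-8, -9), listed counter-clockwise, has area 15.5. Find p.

The doubled signed area Σ (x_i y_{i+1} − x_{i+1} y_i) is linear in p.
With p=0 it equals -3; the coefficient of p is -17 (from the two edges through A_1).
So -17·p + -3 = 2·15.5 = 31 ⇒ p = -2.

-2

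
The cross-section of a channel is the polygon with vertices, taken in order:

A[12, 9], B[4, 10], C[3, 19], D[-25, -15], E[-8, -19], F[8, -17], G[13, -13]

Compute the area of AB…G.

Σ = (84) + (46) + (430) + (355) + (288) + (117) + (273) = 1593
Area = |Σ|/2 = 796.5.

796.5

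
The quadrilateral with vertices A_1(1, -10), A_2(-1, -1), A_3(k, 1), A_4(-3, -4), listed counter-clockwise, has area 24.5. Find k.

-8

The doubled signed area Σ (x_i y_{i+1} − x_{i+1} y_i) is linear in k.
With k=0 it equals 25; the coefficient of k is -3 (from the two edges through A_3).
So -3·k + 25 = 2·24.5 = 49 ⇒ k = -8.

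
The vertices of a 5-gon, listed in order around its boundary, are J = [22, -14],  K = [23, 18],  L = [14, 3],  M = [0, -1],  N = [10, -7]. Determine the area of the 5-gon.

272.5

Apply Gauss's area formula: 2A = Σ (x_i·y_{i+1} − x_{i+1}·y_i), indices taken mod 5.
Σ = (718) + (-183) + (-14) + (10) + (14) = 545
Area = |Σ|/2 = 272.5.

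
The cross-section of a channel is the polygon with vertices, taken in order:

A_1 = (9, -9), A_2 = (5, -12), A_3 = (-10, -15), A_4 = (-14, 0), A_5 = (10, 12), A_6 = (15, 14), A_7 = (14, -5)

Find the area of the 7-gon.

514

A_1→A_2: (9)(-12) − (5)(-9) = -63
A_2→A_3: (5)(-15) − (-10)(-12) = -195
A_3→A_4: (-10)(0) − (-14)(-15) = -210
A_4→A_5: (-14)(12) − (10)(0) = -168
A_5→A_6: (10)(14) − (15)(12) = -40
A_6→A_7: (15)(-5) − (14)(14) = -271
A_7→A_1: (14)(-9) − (9)(-5) = -81
Σ = -1028
Area = |Σ|/2 = 514.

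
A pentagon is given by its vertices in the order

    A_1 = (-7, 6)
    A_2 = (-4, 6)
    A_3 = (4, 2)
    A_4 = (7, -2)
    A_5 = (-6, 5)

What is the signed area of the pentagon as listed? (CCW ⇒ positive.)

-25

Apply the shoelace formula: 2A = Σ (x_i·y_{i+1} − x_{i+1}·y_i), indices taken mod 5.
Cross-terms: -18, -32, -22, 23, -1  ⇒  Σ = -50
Signed area = Σ/2 = -25 (negative ⇒ clockwise traversal).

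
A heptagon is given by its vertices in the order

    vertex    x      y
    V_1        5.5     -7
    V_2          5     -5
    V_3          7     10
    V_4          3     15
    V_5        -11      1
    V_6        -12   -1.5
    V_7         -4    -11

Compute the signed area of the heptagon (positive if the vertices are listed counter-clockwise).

289.25

Σ = (7.5) + (85) + (75) + (168) + (28.5) + (126) + (88.5) = 578.5
Signed area = Σ/2 = 289.25 (positive ⇒ counter-clockwise traversal).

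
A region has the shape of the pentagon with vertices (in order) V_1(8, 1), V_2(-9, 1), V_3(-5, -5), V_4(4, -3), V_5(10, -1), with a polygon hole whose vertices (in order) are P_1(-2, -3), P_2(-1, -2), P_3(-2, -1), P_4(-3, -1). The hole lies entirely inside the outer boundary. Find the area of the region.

71

Outer boundary:
Apply the shoelace formula: 2A = Σ (x_i·y_{i+1} − x_{i+1}·y_i), indices taken mod 5.
Σ = (17) + (50) + (35) + (26) + (18) = 146
Area = |Σ|/2 = 73.
Hole:
Apply the shoelace formula: 2A = Σ (x_i·y_{i+1} − x_{i+1}·y_i), indices taken mod 4.
Σ = (1) + (-3) + (-1) + (7) = 4
Area = |Σ|/2 = 2.
Net area = 73 − 2 = 71.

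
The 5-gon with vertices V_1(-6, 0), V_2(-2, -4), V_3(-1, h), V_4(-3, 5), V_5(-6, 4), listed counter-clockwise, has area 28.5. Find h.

0

The doubled signed area Σ (x_i y_{i+1} − x_{i+1} y_i) is linear in h.
With h=0 it equals 57; the coefficient of h is 1 (from the two edges through V_3).
So 1·h + 57 = 2·28.5 = 57 ⇒ h = 0.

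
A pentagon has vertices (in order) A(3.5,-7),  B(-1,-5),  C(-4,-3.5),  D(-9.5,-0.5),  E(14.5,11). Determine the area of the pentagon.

Apply the shoelace (surveyor's) formula: 2A = Σ (x_i·y_{i+1} − x_{i+1}·y_i), indices taken mod 5.
Σ = (-24.5) + (-16.5) + (-31.25) + (-97.25) + (-140) = -309.5
Area = |Σ|/2 = 154.75.

154.75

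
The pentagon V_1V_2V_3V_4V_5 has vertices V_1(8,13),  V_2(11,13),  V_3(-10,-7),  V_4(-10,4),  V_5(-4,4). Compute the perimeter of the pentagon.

64

|V_1V_2| = √((3)² + (0)²) = √9 = 3
|V_2V_3| = √((-21)² + (-20)²) = √841 = 29
|V_3V_4| = √((0)² + (11)²) = √121 = 11
|V_4V_5| = √((6)² + (0)²) = √36 = 6
|V_5V_1| = √((12)² + (9)²) = √225 = 15
Perimeter = 3 + 29 + 11 + 6 + 15 = 64.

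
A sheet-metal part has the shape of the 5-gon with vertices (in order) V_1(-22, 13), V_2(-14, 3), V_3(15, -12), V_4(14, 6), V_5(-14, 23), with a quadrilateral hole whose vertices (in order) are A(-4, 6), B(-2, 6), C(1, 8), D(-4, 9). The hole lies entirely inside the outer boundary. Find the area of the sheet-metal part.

604

Outer boundary:
Apply the shoelace (surveyor's) formula: 2A = Σ (x_i·y_{i+1} − x_{i+1}·y_i), indices taken mod 5.
Σ = (116) + (123) + (258) + (406) + (324) = 1227
Area = |Σ|/2 = 613.5.
Hole:
Apply the shoelace formula: 2A = Σ (x_i·y_{i+1} − x_{i+1}·y_i), indices taken mod 4.
Σ = (-12) + (-22) + (41) + (12) = 19
Area = |Σ|/2 = 9.5.
Net area = 613.5 − 9.5 = 604.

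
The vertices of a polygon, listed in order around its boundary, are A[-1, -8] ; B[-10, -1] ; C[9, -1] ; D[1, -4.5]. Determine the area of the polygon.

A→B: (-1)(-1) − (-10)(-8) = -79
B→C: (-10)(-1) − (9)(-1) = 19
C→D: (9)(-4.5) − (1)(-1) = -39.5
D→A: (1)(-8) − (-1)(-4.5) = -12.5
Σ = -112
Area = |Σ|/2 = 56.

56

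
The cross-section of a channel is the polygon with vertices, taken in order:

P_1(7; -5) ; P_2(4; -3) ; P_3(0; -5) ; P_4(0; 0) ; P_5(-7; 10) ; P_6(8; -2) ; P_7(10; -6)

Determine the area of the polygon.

Σ = (-1) + (-20) + (0) + (0) + (-66) + (-28) + (-8) = -123
Area = |Σ|/2 = 61.5.

61.5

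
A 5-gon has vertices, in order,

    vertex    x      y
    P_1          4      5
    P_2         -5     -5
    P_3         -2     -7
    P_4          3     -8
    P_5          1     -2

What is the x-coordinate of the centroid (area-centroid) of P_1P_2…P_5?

Apply the shoelace (surveyor's) formula. First the cross-terms c_i = x_i·y_{i+1} − x_{i+1}·y_i:
  5, 25, 37, 2, 13  ⇒  2A = 82, A = 41.
Then Σ (x_i + x_{i+1})·c_i = -70, so x̄ = -70 / (6·41) = -35/123.

-35/123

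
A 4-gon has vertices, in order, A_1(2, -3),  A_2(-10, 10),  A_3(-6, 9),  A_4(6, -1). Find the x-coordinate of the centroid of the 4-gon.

Apply the shoelace (surveyor's) formula. First the cross-terms c_i = x_i·y_{i+1} − x_{i+1}·y_i:
  -10, -30, -48, -16  ⇒  2A = -104, A = -52.
Then Σ (x_i + x_{i+1})·c_i = 432, so x̄ = 432 / (6·(-52)) = -18/13.

-18/13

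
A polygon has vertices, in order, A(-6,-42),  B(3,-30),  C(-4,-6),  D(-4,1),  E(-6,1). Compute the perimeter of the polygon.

92

|AB| = √((9)² + (12)²) = √225 = 15
|BC| = √((-7)² + (24)²) = √625 = 25
|CD| = √((0)² + (7)²) = √49 = 7
|DE| = √((-2)² + (0)²) = √4 = 2
|EA| = √((0)² + (-43)²) = √1849 = 43
Perimeter = 15 + 25 + 7 + 2 + 43 = 92.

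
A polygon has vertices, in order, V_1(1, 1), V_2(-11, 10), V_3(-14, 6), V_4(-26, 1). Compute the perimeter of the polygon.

|V_1V_2| = √((-12)² + (9)²) = √225 = 15
|V_2V_3| = √((-3)² + (-4)²) = √25 = 5
|V_3V_4| = √((-12)² + (-5)²) = √169 = 13
|V_4V_1| = √((27)² + (0)²) = √729 = 27
Perimeter = 15 + 5 + 13 + 27 = 60.

60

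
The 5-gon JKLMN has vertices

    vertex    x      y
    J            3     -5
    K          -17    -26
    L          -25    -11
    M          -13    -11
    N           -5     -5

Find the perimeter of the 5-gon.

|JK| = √((-20)² + (-21)²) = √841 = 29
|KL| = √((-8)² + (15)²) = √289 = 17
|LM| = √((12)² + (0)²) = √144 = 12
|MN| = √((8)² + (6)²) = √100 = 10
|NJ| = √((8)² + (0)²) = √64 = 8
Perimeter = 29 + 17 + 12 + 10 + 8 = 76.

76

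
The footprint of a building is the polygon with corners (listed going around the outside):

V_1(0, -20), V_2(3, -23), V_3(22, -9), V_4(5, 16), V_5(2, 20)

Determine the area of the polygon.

482

V_1→V_2: (0)(-23) − (3)(-20) = 60
V_2→V_3: (3)(-9) − (22)(-23) = 479
V_3→V_4: (22)(16) − (5)(-9) = 397
V_4→V_5: (5)(20) − (2)(16) = 68
V_5→V_1: (2)(-20) − (0)(20) = -40
Σ = 964
Area = |Σ|/2 = 482.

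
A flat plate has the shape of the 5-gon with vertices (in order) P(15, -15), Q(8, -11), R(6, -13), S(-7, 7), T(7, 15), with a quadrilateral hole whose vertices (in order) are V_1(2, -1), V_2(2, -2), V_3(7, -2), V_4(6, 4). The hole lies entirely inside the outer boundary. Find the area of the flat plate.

291

Outer boundary:
Apply the surveyor's formula: 2A = Σ (x_i·y_{i+1} − x_{i+1}·y_i), indices taken mod 5.
Σ = (-45) + (-38) + (-49) + (-154) + (-330) = -616
Area = |Σ|/2 = 308.
Hole:
Apply the shoelace formula: 2A = Σ (x_i·y_{i+1} − x_{i+1}·y_i), indices taken mod 4.
Σ = (-2) + (10) + (40) + (-14) = 34
Area = |Σ|/2 = 17.
Net area = 308 − 17 = 291.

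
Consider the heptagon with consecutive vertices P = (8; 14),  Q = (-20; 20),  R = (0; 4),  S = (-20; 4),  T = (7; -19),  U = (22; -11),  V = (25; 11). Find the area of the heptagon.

956

Apply the surveyor's formula: 2A = Σ (x_i·y_{i+1} − x_{i+1}·y_i), indices taken mod 7.
Σ = (440) + (-80) + (80) + (352) + (341) + (517) + (262) = 1912
Area = |Σ|/2 = 956.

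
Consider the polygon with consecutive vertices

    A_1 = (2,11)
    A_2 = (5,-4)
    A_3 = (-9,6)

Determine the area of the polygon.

90

Apply Gauss's area formula: 2A = Σ (x_i·y_{i+1} − x_{i+1}·y_i), indices taken mod 3.
A_1→A_2: (2)(-4) − (5)(11) = -63
A_2→A_3: (5)(6) − (-9)(-4) = -6
A_3→A_1: (-9)(11) − (2)(6) = -111
Σ = -180
Area = |Σ|/2 = 90.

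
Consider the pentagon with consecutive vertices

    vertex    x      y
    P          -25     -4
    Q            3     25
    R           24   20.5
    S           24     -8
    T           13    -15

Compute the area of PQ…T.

Σ = (-613) + (-538.5) + (-684) + (-256) + (-427) = -2518.5
Area = |Σ|/2 = 1259.25.

1259.25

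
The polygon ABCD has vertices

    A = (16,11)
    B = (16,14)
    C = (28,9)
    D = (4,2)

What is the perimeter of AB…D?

|AB| = √((0)² + (3)²) = √9 = 3
|BC| = √((12)² + (-5)²) = √169 = 13
|CD| = √((-24)² + (-7)²) = √625 = 25
|DA| = √((12)² + (9)²) = √225 = 15
Perimeter = 3 + 13 + 25 + 15 = 56.

56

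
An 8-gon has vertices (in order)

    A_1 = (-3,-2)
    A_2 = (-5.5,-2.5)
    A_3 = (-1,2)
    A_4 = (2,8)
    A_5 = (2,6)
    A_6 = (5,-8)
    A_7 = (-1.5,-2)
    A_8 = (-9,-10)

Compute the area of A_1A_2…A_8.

58

Apply the shoelace (surveyor's) formula: 2A = Σ (x_i·y_{i+1} − x_{i+1}·y_i), indices taken mod 8.
Cross-terms: -3.5, -13.5, -12, -4, -46, -22, -3, -12  ⇒  Σ = -116
Area = |Σ|/2 = 58.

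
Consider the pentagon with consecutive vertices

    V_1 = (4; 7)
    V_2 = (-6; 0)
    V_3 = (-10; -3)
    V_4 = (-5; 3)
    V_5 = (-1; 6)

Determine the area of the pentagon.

21.5

V_1→V_2: (4)(0) − (-6)(7) = 42
V_2→V_3: (-6)(-3) − (-10)(0) = 18
V_3→V_4: (-10)(3) − (-5)(-3) = -45
V_4→V_5: (-5)(6) − (-1)(3) = -27
V_5→V_1: (-1)(7) − (4)(6) = -31
Σ = -43
Area = |Σ|/2 = 21.5.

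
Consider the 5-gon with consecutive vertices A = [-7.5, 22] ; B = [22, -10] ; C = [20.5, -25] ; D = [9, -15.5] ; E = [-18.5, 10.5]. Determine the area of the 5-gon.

683.625

Apply the shoelace (surveyor's) formula: 2A = Σ (x_i·y_{i+1} − x_{i+1}·y_i), indices taken mod 5.
Σ = (-409) + (-345) + (-92.75) + (-192.25) + (-328.25) = -1367.25
Area = |Σ|/2 = 683.625.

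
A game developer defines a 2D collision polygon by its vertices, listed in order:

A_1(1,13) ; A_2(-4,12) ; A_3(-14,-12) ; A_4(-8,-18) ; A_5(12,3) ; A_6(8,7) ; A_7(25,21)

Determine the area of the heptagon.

Apply the shoelace formula: 2A = Σ (x_i·y_{i+1} − x_{i+1}·y_i), indices taken mod 7.
Σ = (64) + (216) + (156) + (192) + (60) + (-7) + (304) = 985
Area = |Σ|/2 = 492.5.

492.5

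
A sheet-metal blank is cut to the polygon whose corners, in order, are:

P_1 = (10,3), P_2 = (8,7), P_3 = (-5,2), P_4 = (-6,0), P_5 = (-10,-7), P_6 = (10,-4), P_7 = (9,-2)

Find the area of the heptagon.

P_1→P_2: (10)(7) − (8)(3) = 46
P_2→P_3: (8)(2) − (-5)(7) = 51
P_3→P_4: (-5)(0) − (-6)(2) = 12
P_4→P_5: (-6)(-7) − (-10)(0) = 42
P_5→P_6: (-10)(-4) − (10)(-7) = 110
P_6→P_7: (10)(-2) − (9)(-4) = 16
P_7→P_1: (9)(3) − (10)(-2) = 47
Σ = 324
Area = |Σ|/2 = 162.

162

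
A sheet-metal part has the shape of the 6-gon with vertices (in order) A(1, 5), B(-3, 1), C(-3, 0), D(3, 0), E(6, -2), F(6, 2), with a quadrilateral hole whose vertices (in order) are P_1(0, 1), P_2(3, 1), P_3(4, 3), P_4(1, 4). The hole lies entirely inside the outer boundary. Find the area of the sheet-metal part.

24.5

Outer boundary:
Apply the shoelace (surveyor's) formula: 2A = Σ (x_i·y_{i+1} − x_{i+1}·y_i), indices taken mod 6.
A→B: (1)(1) − (-3)(5) = 16
B→C: (-3)(0) − (-3)(1) = 3
C→D: (-3)(0) − (3)(0) = 0
D→E: (3)(-2) − (6)(0) = -6
E→F: (6)(2) − (6)(-2) = 24
F→A: (6)(5) − (1)(2) = 28
Σ = 65
Area = |Σ|/2 = 32.5.
Hole:
P_1→P_2: (0)(1) − (3)(1) = -3
P_2→P_3: (3)(3) − (4)(1) = 5
P_3→P_4: (4)(4) − (1)(3) = 13
P_4→P_1: (1)(1) − (0)(4) = 1
Σ = 16
Area = |Σ|/2 = 8.
Net area = 32.5 − 8 = 24.5.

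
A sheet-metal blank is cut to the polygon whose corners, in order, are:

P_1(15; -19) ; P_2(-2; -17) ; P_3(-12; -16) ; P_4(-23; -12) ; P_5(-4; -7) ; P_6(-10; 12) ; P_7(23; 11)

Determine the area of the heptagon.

Apply Gauss's area formula: 2A = Σ (x_i·y_{i+1} − x_{i+1}·y_i), indices taken mod 7.
Σ = (-293) + (-172) + (-224) + (113) + (-118) + (-386) + (-602) = -1682
Area = |Σ|/2 = 841.

841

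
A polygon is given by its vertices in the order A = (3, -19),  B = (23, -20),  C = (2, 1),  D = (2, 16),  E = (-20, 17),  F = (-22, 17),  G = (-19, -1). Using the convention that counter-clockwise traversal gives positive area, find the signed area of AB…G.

783.5

Σ = (377) + (63) + (30) + (354) + (34) + (345) + (364) = 1567
Signed area = Σ/2 = 783.5 (positive ⇒ counter-clockwise traversal).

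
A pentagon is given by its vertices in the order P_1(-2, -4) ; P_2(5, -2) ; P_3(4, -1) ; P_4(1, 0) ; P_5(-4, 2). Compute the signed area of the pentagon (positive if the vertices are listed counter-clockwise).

25

Apply Gauss's area formula: 2A = Σ (x_i·y_{i+1} − x_{i+1}·y_i), indices taken mod 5.
P_1→P_2: (-2)(-2) − (5)(-4) = 24
P_2→P_3: (5)(-1) − (4)(-2) = 3
P_3→P_4: (4)(0) − (1)(-1) = 1
P_4→P_5: (1)(2) − (-4)(0) = 2
P_5→P_1: (-4)(-4) − (-2)(2) = 20
Σ = 50
Signed area = Σ/2 = 25 (positive ⇒ counter-clockwise traversal).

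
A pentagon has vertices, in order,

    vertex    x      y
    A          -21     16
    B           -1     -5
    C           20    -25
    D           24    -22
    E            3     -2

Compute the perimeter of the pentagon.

122

|AB| = √((20)² + (-21)²) = √841 = 29
|BC| = √((21)² + (-20)²) = √841 = 29
|CD| = √((4)² + (3)²) = √25 = 5
|DE| = √((-21)² + (20)²) = √841 = 29
|EA| = √((-24)² + (18)²) = √900 = 30
Perimeter = 29 + 29 + 5 + 29 + 30 = 122.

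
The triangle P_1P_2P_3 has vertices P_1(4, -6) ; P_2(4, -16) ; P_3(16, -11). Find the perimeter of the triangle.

|P_1P_2| = √((0)² + (-10)²) = √100 = 10
|P_2P_3| = √((12)² + (5)²) = √169 = 13
|P_3P_1| = √((-12)² + (5)²) = √169 = 13
Perimeter = 10 + 13 + 13 = 36.

36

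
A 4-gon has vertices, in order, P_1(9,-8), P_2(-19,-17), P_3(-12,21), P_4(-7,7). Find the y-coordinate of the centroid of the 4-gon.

Apply the shoelace (surveyor's) formula. First the cross-terms c_i = x_i·y_{i+1} − x_{i+1}·y_i:
  -305, -603, 63, -7  ⇒  2A = -852, A = -426.
Then Σ (y_i + y_{i+1})·c_i = 6984, so ȳ = 6984 / (6·(-426)) = -194/71.

-194/71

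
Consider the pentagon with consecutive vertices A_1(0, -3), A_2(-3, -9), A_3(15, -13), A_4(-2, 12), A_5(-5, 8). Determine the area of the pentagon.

Apply the shoelace (surveyor's) formula: 2A = Σ (x_i·y_{i+1} − x_{i+1}·y_i), indices taken mod 5.
Σ = (-9) + (174) + (154) + (44) + (15) = 378
Area = |Σ|/2 = 189.

189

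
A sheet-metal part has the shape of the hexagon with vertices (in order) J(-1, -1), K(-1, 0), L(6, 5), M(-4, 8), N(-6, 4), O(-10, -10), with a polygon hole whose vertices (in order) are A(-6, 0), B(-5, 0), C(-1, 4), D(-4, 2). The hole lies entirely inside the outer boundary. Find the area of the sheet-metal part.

94

Outer boundary:
Apply the surveyor's formula: 2A = Σ (x_i·y_{i+1} − x_{i+1}·y_i), indices taken mod 6.
Σ = (-1) + (-5) + (68) + (32) + (100) + (0) = 194
Area = |Σ|/2 = 97.
Hole:
A→B: (-6)(0) − (-5)(0) = 0
B→C: (-5)(4) − (-1)(0) = -20
C→D: (-1)(2) − (-4)(4) = 14
D→A: (-4)(0) − (-6)(2) = 12
Σ = 6
Area = |Σ|/2 = 3.
Net area = 97 − 3 = 94.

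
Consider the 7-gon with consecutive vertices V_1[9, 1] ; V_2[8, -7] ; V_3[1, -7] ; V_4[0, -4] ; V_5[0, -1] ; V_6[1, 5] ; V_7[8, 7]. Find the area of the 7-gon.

Apply the surveyor's formula: 2A = Σ (x_i·y_{i+1} − x_{i+1}·y_i), indices taken mod 7.
Σ = (-71) + (-49) + (-4) + (0) + (1) + (-33) + (-55) = -211
Area = |Σ|/2 = 105.5.

105.5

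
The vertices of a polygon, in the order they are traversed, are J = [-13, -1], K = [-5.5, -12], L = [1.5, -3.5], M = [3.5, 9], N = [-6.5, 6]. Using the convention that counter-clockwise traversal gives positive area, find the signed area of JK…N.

188.75

Apply the shoelace (surveyor's) formula: 2A = Σ (x_i·y_{i+1} − x_{i+1}·y_i), indices taken mod 5.
J→K: (-13)(-12) − (-5.5)(-1) = 150.5
K→L: (-5.5)(-3.5) − (1.5)(-12) = 37.25
L→M: (1.5)(9) − (3.5)(-3.5) = 25.75
M→N: (3.5)(6) − (-6.5)(9) = 79.5
N→J: (-6.5)(-1) − (-13)(6) = 84.5
Σ = 377.5
Signed area = Σ/2 = 188.75 (positive ⇒ counter-clockwise traversal).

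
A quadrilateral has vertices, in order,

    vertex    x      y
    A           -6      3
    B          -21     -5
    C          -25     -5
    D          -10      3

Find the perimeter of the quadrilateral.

42

|AB| = √((-15)² + (-8)²) = √289 = 17
|BC| = √((-4)² + (0)²) = √16 = 4
|CD| = √((15)² + (8)²) = √289 = 17
|DA| = √((4)² + (0)²) = √16 = 4
Perimeter = 17 + 4 + 17 + 4 = 42.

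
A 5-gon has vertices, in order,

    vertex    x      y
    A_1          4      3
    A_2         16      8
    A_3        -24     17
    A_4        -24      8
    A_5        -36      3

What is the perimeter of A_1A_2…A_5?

116

|A_1A_2| = √((12)² + (5)²) = √169 = 13
|A_2A_3| = √((-40)² + (9)²) = √1681 = 41
|A_3A_4| = √((0)² + (-9)²) = √81 = 9
|A_4A_5| = √((-12)² + (-5)²) = √169 = 13
|A_5A_1| = √((40)² + (0)²) = √1600 = 40
Perimeter = 13 + 41 + 9 + 13 + 40 = 116.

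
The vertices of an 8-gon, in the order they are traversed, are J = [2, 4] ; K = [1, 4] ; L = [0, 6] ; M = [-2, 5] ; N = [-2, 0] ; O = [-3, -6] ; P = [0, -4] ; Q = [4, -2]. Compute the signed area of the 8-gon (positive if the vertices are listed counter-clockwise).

46

Σ = (4) + (6) + (12) + (10) + (12) + (12) + (16) + (20) = 92
Signed area = Σ/2 = 46 (positive ⇒ counter-clockwise traversal).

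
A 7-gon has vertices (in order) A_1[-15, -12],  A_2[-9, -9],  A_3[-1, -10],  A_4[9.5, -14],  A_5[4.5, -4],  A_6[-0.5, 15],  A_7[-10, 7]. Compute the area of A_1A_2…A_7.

339.5

Cross-terms: 27, 81, 109, 25, 65.5, 146.5, 225  ⇒  Σ = 679
Area = |Σ|/2 = 339.5.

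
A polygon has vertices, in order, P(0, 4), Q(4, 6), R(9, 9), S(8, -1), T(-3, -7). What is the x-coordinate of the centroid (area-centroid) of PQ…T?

Apply the surveyor's formula. First the cross-terms c_i = x_i·y_{i+1} − x_{i+1}·y_i:
  -16, -18, -81, -59, -12  ⇒  2A = -186, A = -93.
Then Σ (x_i + x_{i+1})·c_i = -1934, so x̄ = -1934 / (6·(-93)) = 967/279.

967/279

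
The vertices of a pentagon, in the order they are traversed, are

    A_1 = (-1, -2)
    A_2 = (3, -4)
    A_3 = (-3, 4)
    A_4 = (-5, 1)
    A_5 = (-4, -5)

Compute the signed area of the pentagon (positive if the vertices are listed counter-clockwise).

29.5

Apply the surveyor's formula: 2A = Σ (x_i·y_{i+1} − x_{i+1}·y_i), indices taken mod 5.
Σ = (10) + (0) + (17) + (29) + (3) = 59
Signed area = Σ/2 = 29.5 (positive ⇒ counter-clockwise traversal).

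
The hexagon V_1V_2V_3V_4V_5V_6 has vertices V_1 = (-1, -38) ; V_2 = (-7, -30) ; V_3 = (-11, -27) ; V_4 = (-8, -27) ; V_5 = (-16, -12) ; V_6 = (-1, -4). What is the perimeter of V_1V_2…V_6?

86

|V_1V_2| = √((-6)² + (8)²) = √100 = 10
|V_2V_3| = √((-4)² + (3)²) = √25 = 5
|V_3V_4| = √((3)² + (0)²) = √9 = 3
|V_4V_5| = √((-8)² + (15)²) = √289 = 17
|V_5V_6| = √((15)² + (8)²) = √289 = 17
|V_6V_1| = √((0)² + (-34)²) = √1156 = 34
Perimeter = 10 + 5 + 3 + 17 + 17 + 34 = 86.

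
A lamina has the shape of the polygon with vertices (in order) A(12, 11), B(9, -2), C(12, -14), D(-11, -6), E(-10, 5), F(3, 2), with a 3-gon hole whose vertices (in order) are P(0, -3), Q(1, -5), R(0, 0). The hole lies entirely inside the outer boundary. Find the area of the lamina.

Outer boundary:
A→B: (12)(-2) − (9)(11) = -123
B→C: (9)(-14) − (12)(-2) = -102
C→D: (12)(-6) − (-11)(-14) = -226
D→E: (-11)(5) − (-10)(-6) = -115
E→F: (-10)(2) − (3)(5) = -35
F→A: (3)(11) − (12)(2) = 9
Σ = -592
Area = |Σ|/2 = 296.
Hole:
Σ = (3) + (0) + (0) = 3
Area = |Σ|/2 = 1.5.
Net area = 296 − 1.5 = 294.5.

294.5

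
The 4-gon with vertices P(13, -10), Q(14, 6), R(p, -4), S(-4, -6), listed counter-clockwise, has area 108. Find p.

The doubled signed area Σ (x_i y_{i+1} − x_{i+1} y_i) is linear in p.
With p=0 it equals 264; the coefficient of p is -12 (from the two edges through R).
So -12·p + 264 = 2·108 = 216 ⇒ p = 4.

4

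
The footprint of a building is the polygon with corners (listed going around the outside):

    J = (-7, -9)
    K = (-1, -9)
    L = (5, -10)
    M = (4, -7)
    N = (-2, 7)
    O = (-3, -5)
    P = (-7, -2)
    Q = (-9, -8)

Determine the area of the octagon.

96.5

Apply the shoelace formula: 2A = Σ (x_i·y_{i+1} − x_{i+1}·y_i), indices taken mod 8.
Cross-terms: 54, 55, 5, 14, 31, -29, 38, 25  ⇒  Σ = 193
Area = |Σ|/2 = 96.5.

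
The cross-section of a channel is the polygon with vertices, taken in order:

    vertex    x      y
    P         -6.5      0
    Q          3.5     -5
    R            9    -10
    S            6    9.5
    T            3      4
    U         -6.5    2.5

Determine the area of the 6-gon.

116.625

Cross-terms: 32.5, 10, 145.5, -4.5, 33.5, 16.25  ⇒  Σ = 233.25
Area = |Σ|/2 = 116.625.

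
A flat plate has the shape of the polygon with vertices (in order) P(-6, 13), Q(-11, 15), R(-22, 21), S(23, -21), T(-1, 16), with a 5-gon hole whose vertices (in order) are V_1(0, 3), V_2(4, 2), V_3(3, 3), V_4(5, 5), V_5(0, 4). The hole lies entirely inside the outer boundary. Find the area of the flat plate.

Outer boundary:
Σ = (53) + (99) + (-21) + (347) + (83) = 561
Area = |Σ|/2 = 280.5.
Hole:
Apply the shoelace formula: 2A = Σ (x_i·y_{i+1} − x_{i+1}·y_i), indices taken mod 5.
Σ = (-12) + (6) + (0) + (20) + (0) = 14
Area = |Σ|/2 = 7.
Net area = 280.5 − 7 = 273.5.

273.5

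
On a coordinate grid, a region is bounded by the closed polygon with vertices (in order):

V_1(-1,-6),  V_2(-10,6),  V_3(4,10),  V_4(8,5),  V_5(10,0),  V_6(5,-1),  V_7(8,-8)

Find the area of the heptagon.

199

Σ = (-66) + (-124) + (-60) + (-50) + (-10) + (-32) + (-56) = -398
Area = |Σ|/2 = 199.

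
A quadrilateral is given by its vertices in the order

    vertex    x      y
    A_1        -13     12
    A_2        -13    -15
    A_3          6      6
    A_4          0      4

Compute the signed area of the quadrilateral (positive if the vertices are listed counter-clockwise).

219.5

Apply the shoelace formula: 2A = Σ (x_i·y_{i+1} − x_{i+1}·y_i), indices taken mod 4.
Σ = (351) + (12) + (24) + (52) = 439
Signed area = Σ/2 = 219.5 (positive ⇒ counter-clockwise traversal).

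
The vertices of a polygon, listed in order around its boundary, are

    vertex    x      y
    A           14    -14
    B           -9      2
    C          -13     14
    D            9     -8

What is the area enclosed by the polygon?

117

Cross-terms: -98, -100, -22, -14  ⇒  Σ = -234
Area = |Σ|/2 = 117.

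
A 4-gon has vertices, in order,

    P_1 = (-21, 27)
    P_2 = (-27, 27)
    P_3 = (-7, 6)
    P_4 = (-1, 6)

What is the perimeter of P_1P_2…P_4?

|P_1P_2| = √((-6)² + (0)²) = √36 = 6
|P_2P_3| = √((20)² + (-21)²) = √841 = 29
|P_3P_4| = √((6)² + (0)²) = √36 = 6
|P_4P_1| = √((-20)² + (21)²) = √841 = 29
Perimeter = 6 + 29 + 6 + 29 = 70.

70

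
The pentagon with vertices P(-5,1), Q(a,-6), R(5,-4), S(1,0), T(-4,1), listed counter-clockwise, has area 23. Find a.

Write out the shoelace sum; only the two edges meeting at Q involve a:
2·Area = [((-5)·(-6) − a·1) + (a·(-4) − 5·(-6))] + 6
       = -5·a + 66 = 46
⇒ a = 4.

4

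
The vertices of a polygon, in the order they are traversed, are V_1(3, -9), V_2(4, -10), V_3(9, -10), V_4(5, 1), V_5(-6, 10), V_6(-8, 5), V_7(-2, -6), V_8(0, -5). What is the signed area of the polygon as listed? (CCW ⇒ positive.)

152

Apply Gauss's area formula: 2A = Σ (x_i·y_{i+1} − x_{i+1}·y_i), indices taken mod 8.
Σ = (6) + (50) + (59) + (56) + (50) + (58) + (10) + (15) = 304
Signed area = Σ/2 = 152 (positive ⇒ counter-clockwise traversal).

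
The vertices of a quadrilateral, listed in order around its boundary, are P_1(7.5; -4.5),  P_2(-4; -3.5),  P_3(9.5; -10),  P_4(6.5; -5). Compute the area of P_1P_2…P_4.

27.375

Apply the shoelace formula: 2A = Σ (x_i·y_{i+1} − x_{i+1}·y_i), indices taken mod 4.
Cross-terms: -44.25, 73.25, 17.5, 8.25  ⇒  Σ = 54.75
Area = |Σ|/2 = 27.375.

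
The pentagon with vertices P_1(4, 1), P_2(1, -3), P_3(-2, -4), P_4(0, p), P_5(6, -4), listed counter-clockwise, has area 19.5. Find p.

The doubled signed area Σ (x_i y_{i+1} − x_{i+1} y_i) is linear in p.
With p=0 it equals -1; the coefficient of p is -8 (from the two edges through P_4).
So -8·p + -1 = 2·19.5 = 39 ⇒ p = -5.

-5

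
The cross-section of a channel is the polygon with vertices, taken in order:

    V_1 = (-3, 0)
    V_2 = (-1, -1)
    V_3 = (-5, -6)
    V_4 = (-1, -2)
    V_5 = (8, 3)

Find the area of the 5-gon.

15

Apply Gauss's area formula: 2A = Σ (x_i·y_{i+1} − x_{i+1}·y_i), indices taken mod 5.
Cross-terms: 3, 1, 4, 13, 9  ⇒  Σ = 30
Area = |Σ|/2 = 15.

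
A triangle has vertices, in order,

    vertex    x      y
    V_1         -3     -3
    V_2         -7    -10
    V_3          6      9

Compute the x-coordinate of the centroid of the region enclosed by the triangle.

-4/3

Apply the surveyor's formula. First the cross-terms c_i = x_i·y_{i+1} − x_{i+1}·y_i:
  9, -3, 9  ⇒  2A = 15, A = 7.5.
Then Σ (x_i + x_{i+1})·c_i = -60, so x̄ = -60 / (6·7.5) = -4/3.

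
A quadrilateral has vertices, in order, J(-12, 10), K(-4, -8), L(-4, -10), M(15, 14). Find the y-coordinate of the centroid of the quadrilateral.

Apply Gauss's area formula. First the cross-terms c_i = x_i·y_{i+1} − x_{i+1}·y_i:
  136, 8, 94, 318  ⇒  2A = 556, A = 278.
Then Σ (y_i + y_{i+1})·c_i = 8136, so ȳ = 8136 / (6·278) = 678/139.

678/139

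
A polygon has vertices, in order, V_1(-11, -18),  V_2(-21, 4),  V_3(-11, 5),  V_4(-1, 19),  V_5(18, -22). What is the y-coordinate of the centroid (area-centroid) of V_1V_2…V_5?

Apply the shoelace (surveyor's) formula. First the cross-terms c_i = x_i·y_{i+1} − x_{i+1}·y_i:
  -422, -61, -204, -320, -566  ⇒  2A = -1573, A = -786.5.
Then Σ (y_i + y_{i+1})·c_i = 24063, so ȳ = 24063 / (6·(-786.5)) = -617/121.

-617/121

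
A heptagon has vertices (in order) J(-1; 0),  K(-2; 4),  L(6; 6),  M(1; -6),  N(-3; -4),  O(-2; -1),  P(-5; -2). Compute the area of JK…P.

56

Apply Gauss's area formula: 2A = Σ (x_i·y_{i+1} − x_{i+1}·y_i), indices taken mod 7.
Σ = (-4) + (-36) + (-42) + (-22) + (-5) + (-1) + (-2) = -112
Area = |Σ|/2 = 56.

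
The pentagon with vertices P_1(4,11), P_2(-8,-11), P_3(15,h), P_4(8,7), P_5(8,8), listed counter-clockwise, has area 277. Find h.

Write out the shoelace sum; only the two edges meeting at P_3 involve h:
2·Area = [((-8)·h − 15·(-11)) + (15·7 − 8·h)] + 108
       = -16·h + 378 = 554
⇒ h = -11.

-11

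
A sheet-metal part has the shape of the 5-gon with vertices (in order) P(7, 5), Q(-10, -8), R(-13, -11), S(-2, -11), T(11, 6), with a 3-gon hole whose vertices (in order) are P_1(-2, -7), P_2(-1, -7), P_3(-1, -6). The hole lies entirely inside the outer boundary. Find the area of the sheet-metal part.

Outer boundary:
Apply the shoelace formula: 2A = Σ (x_i·y_{i+1} − x_{i+1}·y_i), indices taken mod 5.
Σ = (-6) + (6) + (121) + (109) + (13) = 243
Area = |Σ|/2 = 121.5.
Hole:
Apply the shoelace (surveyor's) formula: 2A = Σ (x_i·y_{i+1} − x_{i+1}·y_i), indices taken mod 3.
Σ = (7) + (-1) + (-5) = 1
Area = |Σ|/2 = 0.5.
Net area = 121.5 − 0.5 = 121.

121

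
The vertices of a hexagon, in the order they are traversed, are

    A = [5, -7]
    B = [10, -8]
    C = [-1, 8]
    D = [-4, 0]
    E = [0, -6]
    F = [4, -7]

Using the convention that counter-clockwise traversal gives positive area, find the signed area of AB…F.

94.5

Σ = (30) + (72) + (32) + (24) + (24) + (7) = 189
Signed area = Σ/2 = 94.5 (positive ⇒ counter-clockwise traversal).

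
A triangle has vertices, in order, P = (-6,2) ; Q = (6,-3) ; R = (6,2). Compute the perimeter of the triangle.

|PQ| = √((12)² + (-5)²) = √169 = 13
|QR| = √((0)² + (5)²) = √25 = 5
|RP| = √((-12)² + (0)²) = √144 = 12
Perimeter = 13 + 5 + 12 = 30.

30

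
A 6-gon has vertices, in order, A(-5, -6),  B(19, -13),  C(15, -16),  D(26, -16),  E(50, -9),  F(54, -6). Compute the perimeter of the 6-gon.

130

|AB| = √((24)² + (-7)²) = √625 = 25
|BC| = √((-4)² + (-3)²) = √25 = 5
|CD| = √((11)² + (0)²) = √121 = 11
|DE| = √((24)² + (7)²) = √625 = 25
|EF| = √((4)² + (3)²) = √25 = 5
|FA| = √((-59)² + (0)²) = √3481 = 59
Perimeter = 25 + 5 + 11 + 25 + 5 + 59 = 130.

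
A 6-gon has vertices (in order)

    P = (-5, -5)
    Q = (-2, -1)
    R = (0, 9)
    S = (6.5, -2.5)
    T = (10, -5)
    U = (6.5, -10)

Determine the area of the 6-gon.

Apply the shoelace formula: 2A = Σ (x_i·y_{i+1} − x_{i+1}·y_i), indices taken mod 6.
Cross-terms: -5, -18, -58.5, -7.5, -67.5, -82.5  ⇒  Σ = -239
Area = |Σ|/2 = 119.5.

119.5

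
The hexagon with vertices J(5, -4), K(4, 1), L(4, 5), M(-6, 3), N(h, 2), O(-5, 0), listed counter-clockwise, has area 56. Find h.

-5

Write out the shoelace sum; only the two edges meeting at N involve h:
2·Area = [((-6)·2 − h·3) + (h·0 − (-5)·2)] + 99
       = -3·h + 97 = 112
⇒ h = -5.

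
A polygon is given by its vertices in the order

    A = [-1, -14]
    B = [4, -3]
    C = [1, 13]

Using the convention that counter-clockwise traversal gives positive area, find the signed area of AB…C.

Apply Gauss's area formula: 2A = Σ (x_i·y_{i+1} − x_{i+1}·y_i), indices taken mod 3.
Cross-terms: 59, 55, -1  ⇒  Σ = 113
Signed area = Σ/2 = 56.5 (positive ⇒ counter-clockwise traversal).

56.5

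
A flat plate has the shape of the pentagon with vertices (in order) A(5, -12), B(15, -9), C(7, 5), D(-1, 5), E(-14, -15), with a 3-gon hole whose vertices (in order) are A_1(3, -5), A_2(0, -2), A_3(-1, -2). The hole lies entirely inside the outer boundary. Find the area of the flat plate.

Outer boundary:
Σ = (135) + (138) + (40) + (85) + (243) = 641
Area = |Σ|/2 = 320.5.
Hole:
Apply the shoelace formula: 2A = Σ (x_i·y_{i+1} − x_{i+1}·y_i), indices taken mod 3.
Cross-terms: -6, -2, 11  ⇒  Σ = 3
Area = |Σ|/2 = 1.5.
Net area = 320.5 − 1.5 = 319.

319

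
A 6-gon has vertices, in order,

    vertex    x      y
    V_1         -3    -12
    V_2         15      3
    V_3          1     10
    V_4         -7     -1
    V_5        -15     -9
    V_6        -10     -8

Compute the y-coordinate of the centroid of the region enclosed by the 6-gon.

Apply the shoelace formula. First the cross-terms c_i = x_i·y_{i+1} − x_{i+1}·y_i:
  171, 147, 69, 48, 30, 96  ⇒  2A = 561, A = 280.5.
Then Σ (y_i + y_{i+1})·c_i = -1917, so ȳ = -1917 / (6·280.5) = -213/187.

-213/187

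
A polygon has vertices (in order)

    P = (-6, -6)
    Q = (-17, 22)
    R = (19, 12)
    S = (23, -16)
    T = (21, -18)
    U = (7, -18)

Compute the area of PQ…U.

958

Cross-terms: -234, -622, -580, -78, -252, -150  ⇒  Σ = -1916
Area = |Σ|/2 = 958.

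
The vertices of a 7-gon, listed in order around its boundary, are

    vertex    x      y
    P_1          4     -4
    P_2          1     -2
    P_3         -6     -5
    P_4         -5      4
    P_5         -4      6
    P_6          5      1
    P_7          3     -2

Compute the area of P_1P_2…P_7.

67.5

Apply the shoelace formula: 2A = Σ (x_i·y_{i+1} − x_{i+1}·y_i), indices taken mod 7.
Σ = (-4) + (-17) + (-49) + (-14) + (-34) + (-13) + (-4) = -135
Area = |Σ|/2 = 67.5.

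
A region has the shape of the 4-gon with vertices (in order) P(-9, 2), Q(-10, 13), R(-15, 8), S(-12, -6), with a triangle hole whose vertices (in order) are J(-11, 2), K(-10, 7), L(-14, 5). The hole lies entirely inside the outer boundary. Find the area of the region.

54

Outer boundary:
Apply the shoelace formula: 2A = Σ (x_i·y_{i+1} − x_{i+1}·y_i), indices taken mod 4.
P→Q: (-9)(13) − (-10)(2) = -97
Q→R: (-10)(8) − (-15)(13) = 115
R→S: (-15)(-6) − (-12)(8) = 186
S→P: (-12)(2) − (-9)(-6) = -78
Σ = 126
Area = |Σ|/2 = 63.
Hole:
Apply the surveyor's formula: 2A = Σ (x_i·y_{i+1} − x_{i+1}·y_i), indices taken mod 3.
Cross-terms: -57, 48, 27  ⇒  Σ = 18
Area = |Σ|/2 = 9.
Net area = 63 − 9 = 54.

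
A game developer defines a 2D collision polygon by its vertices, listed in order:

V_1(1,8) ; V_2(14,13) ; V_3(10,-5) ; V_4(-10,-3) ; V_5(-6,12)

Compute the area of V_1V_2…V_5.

Apply the shoelace formula: 2A = Σ (x_i·y_{i+1} − x_{i+1}·y_i), indices taken mod 5.
Σ = (-99) + (-200) + (-80) + (-138) + (-60) = -577
Area = |Σ|/2 = 288.5.

288.5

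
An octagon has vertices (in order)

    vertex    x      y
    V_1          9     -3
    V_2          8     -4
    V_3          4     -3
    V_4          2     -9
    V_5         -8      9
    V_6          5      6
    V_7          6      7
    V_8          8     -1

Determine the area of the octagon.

137.5

Apply the shoelace formula: 2A = Σ (x_i·y_{i+1} − x_{i+1}·y_i), indices taken mod 8.
Σ = (-12) + (-8) + (-30) + (-54) + (-93) + (-1) + (-62) + (-15) = -275
Area = |Σ|/2 = 137.5.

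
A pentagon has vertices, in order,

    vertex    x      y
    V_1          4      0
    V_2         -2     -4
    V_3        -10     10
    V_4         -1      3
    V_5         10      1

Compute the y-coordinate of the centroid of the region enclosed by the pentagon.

228/131

Apply Gauss's area formula. First the cross-terms c_i = x_i·y_{i+1} − x_{i+1}·y_i:
  -16, -60, -20, -31, -4  ⇒  2A = -131, A = -65.5.
Then Σ (y_i + y_{i+1})·c_i = -684, so ȳ = -684 / (6·(-65.5)) = 228/131.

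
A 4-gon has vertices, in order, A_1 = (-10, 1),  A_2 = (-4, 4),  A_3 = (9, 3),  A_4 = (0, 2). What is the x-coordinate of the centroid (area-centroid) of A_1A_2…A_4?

-113/69

Apply the shoelace formula. First the cross-terms c_i = x_i·y_{i+1} − x_{i+1}·y_i:
  -36, -48, 18, 20  ⇒  2A = -46, A = -23.
Then Σ (x_i + x_{i+1})·c_i = 226, so x̄ = 226 / (6·(-23)) = -113/69.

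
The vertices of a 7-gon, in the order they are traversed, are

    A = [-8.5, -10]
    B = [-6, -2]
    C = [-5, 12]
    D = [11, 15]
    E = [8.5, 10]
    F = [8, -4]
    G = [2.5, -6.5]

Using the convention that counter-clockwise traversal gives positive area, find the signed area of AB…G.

-292.875

Σ = (-43) + (-82) + (-207) + (-17.5) + (-114) + (-42) + (-80.25) = -585.75
Signed area = Σ/2 = -292.875 (negative ⇒ clockwise traversal).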